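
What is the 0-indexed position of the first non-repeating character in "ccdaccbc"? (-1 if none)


Input: ccdaccbc
Character frequencies:
  'a': 1
  'b': 1
  'c': 5
  'd': 1
Scanning left to right for freq == 1:
  Position 0 ('c'): freq=5, skip
  Position 1 ('c'): freq=5, skip
  Position 2 ('d'): unique! => answer = 2

2


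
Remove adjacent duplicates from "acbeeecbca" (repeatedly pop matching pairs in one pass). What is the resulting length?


Input: acbeeecbca
Stack-based adjacent duplicate removal:
  Read 'a': push. Stack: a
  Read 'c': push. Stack: ac
  Read 'b': push. Stack: acb
  Read 'e': push. Stack: acbe
  Read 'e': matches stack top 'e' => pop. Stack: acb
  Read 'e': push. Stack: acbe
  Read 'c': push. Stack: acbec
  Read 'b': push. Stack: acbecb
  Read 'c': push. Stack: acbecbc
  Read 'a': push. Stack: acbecbca
Final stack: "acbecbca" (length 8)

8


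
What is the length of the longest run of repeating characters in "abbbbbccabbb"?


Input: "abbbbbccabbb"
Scanning for longest run:
  Position 1 ('b'): new char, reset run to 1
  Position 2 ('b'): continues run of 'b', length=2
  Position 3 ('b'): continues run of 'b', length=3
  Position 4 ('b'): continues run of 'b', length=4
  Position 5 ('b'): continues run of 'b', length=5
  Position 6 ('c'): new char, reset run to 1
  Position 7 ('c'): continues run of 'c', length=2
  Position 8 ('a'): new char, reset run to 1
  Position 9 ('b'): new char, reset run to 1
  Position 10 ('b'): continues run of 'b', length=2
  Position 11 ('b'): continues run of 'b', length=3
Longest run: 'b' with length 5

5


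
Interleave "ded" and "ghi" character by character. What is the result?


Interleaving "ded" and "ghi":
  Position 0: 'd' from first, 'g' from second => "dg"
  Position 1: 'e' from first, 'h' from second => "eh"
  Position 2: 'd' from first, 'i' from second => "di"
Result: dgehdi

dgehdi


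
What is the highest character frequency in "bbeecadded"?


Input: bbeecadded
Character counts:
  'a': 1
  'b': 2
  'c': 1
  'd': 3
  'e': 3
Maximum frequency: 3

3


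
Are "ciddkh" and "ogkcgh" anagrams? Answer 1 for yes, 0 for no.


Strings: "ciddkh", "ogkcgh"
Sorted first:  cddhik
Sorted second: cgghko
Differ at position 1: 'd' vs 'g' => not anagrams

0


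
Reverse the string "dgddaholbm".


Input: dgddaholbm
Reading characters right to left:
  Position 9: 'm'
  Position 8: 'b'
  Position 7: 'l'
  Position 6: 'o'
  Position 5: 'h'
  Position 4: 'a'
  Position 3: 'd'
  Position 2: 'd'
  Position 1: 'g'
  Position 0: 'd'
Reversed: mblohaddgd

mblohaddgd


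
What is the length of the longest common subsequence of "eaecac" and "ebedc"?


LCS of "eaecac" and "ebedc"
DP table:
           e    b    e    d    c
      0    0    0    0    0    0
  e   0    1    1    1    1    1
  a   0    1    1    1    1    1
  e   0    1    1    2    2    2
  c   0    1    1    2    2    3
  a   0    1    1    2    2    3
  c   0    1    1    2    2    3
LCS length = dp[6][5] = 3

3


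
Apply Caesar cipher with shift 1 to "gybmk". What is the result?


Caesar cipher: shift "gybmk" by 1
  'g' (pos 6) + 1 = pos 7 = 'h'
  'y' (pos 24) + 1 = pos 25 = 'z'
  'b' (pos 1) + 1 = pos 2 = 'c'
  'm' (pos 12) + 1 = pos 13 = 'n'
  'k' (pos 10) + 1 = pos 11 = 'l'
Result: hzcnl

hzcnl


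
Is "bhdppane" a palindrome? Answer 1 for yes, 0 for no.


Input: bhdppane
Reversed: enappdhb
  Compare pos 0 ('b') with pos 7 ('e'): MISMATCH
  Compare pos 1 ('h') with pos 6 ('n'): MISMATCH
  Compare pos 2 ('d') with pos 5 ('a'): MISMATCH
  Compare pos 3 ('p') with pos 4 ('p'): match
Result: not a palindrome

0


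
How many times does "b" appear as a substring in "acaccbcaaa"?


Searching for "b" in "acaccbcaaa"
Scanning each position:
  Position 0: "a" => no
  Position 1: "c" => no
  Position 2: "a" => no
  Position 3: "c" => no
  Position 4: "c" => no
  Position 5: "b" => MATCH
  Position 6: "c" => no
  Position 7: "a" => no
  Position 8: "a" => no
  Position 9: "a" => no
Total occurrences: 1

1


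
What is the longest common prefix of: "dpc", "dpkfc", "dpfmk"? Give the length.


Words: dpc, dpkfc, dpfmk
  Position 0: all 'd' => match
  Position 1: all 'p' => match
  Position 2: ('c', 'k', 'f') => mismatch, stop
LCP = "dp" (length 2)

2


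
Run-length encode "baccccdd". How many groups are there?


Input: baccccdd
Scanning for consecutive runs:
  Group 1: 'b' x 1 (positions 0-0)
  Group 2: 'a' x 1 (positions 1-1)
  Group 3: 'c' x 4 (positions 2-5)
  Group 4: 'd' x 2 (positions 6-7)
Total groups: 4

4


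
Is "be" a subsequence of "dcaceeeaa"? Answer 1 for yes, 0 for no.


Check if "be" is a subsequence of "dcaceeeaa"
Greedy scan:
  Position 0 ('d'): no match needed
  Position 1 ('c'): no match needed
  Position 2 ('a'): no match needed
  Position 3 ('c'): no match needed
  Position 4 ('e'): no match needed
  Position 5 ('e'): no match needed
  Position 6 ('e'): no match needed
  Position 7 ('a'): no match needed
  Position 8 ('a'): no match needed
Only matched 0/2 characters => not a subsequence

0


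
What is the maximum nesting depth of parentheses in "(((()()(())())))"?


Input: "(((()()(())())))"
Tracking depth:
  Position 0 '(': depth becomes 1
  Position 1 '(': depth becomes 2
  Position 2 '(': depth becomes 3
  Position 3 '(': depth becomes 4
  Position 4 ')': depth becomes 3
  Position 5 '(': depth becomes 4
  Position 6 ')': depth becomes 3
  Position 7 '(': depth becomes 4
  Position 8 '(': depth becomes 5
  Position 9 ')': depth becomes 4
  Position 10 ')': depth becomes 3
  Position 11 '(': depth becomes 4
  Position 12 ')': depth becomes 3
  Position 13 ')': depth becomes 2
  Position 14 ')': depth becomes 1
  Position 15 ')': depth becomes 0
Maximum depth reached: 5

5


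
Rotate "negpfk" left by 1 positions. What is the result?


Input: "negpfk", rotate left by 1
First 1 characters: "n"
Remaining characters: "egpfk"
Concatenate remaining + first: "egpfk" + "n" = "egpfkn"

egpfkn


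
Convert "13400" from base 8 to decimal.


Input: "13400" in base 8
Positional expansion:
  Digit '1' (value 1) x 8^4 = 4096
  Digit '3' (value 3) x 8^3 = 1536
  Digit '4' (value 4) x 8^2 = 256
  Digit '0' (value 0) x 8^1 = 0
  Digit '0' (value 0) x 8^0 = 0
Sum = 5888

5888


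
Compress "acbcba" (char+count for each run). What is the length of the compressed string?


Input: acbcba
Runs:
  'a' x 1 => "a1"
  'c' x 1 => "c1"
  'b' x 1 => "b1"
  'c' x 1 => "c1"
  'b' x 1 => "b1"
  'a' x 1 => "a1"
Compressed: "a1c1b1c1b1a1"
Compressed length: 12

12


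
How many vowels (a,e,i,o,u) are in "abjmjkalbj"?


Input: abjmjkalbj
Checking each character:
  'a' at position 0: vowel (running total: 1)
  'b' at position 1: consonant
  'j' at position 2: consonant
  'm' at position 3: consonant
  'j' at position 4: consonant
  'k' at position 5: consonant
  'a' at position 6: vowel (running total: 2)
  'l' at position 7: consonant
  'b' at position 8: consonant
  'j' at position 9: consonant
Total vowels: 2

2


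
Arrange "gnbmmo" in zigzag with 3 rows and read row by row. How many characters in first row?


Zigzag "gnbmmo" into 3 rows:
Placing characters:
  'g' => row 0
  'n' => row 1
  'b' => row 2
  'm' => row 1
  'm' => row 0
  'o' => row 1
Rows:
  Row 0: "gm"
  Row 1: "nmo"
  Row 2: "b"
First row length: 2

2


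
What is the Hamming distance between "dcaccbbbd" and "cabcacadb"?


Comparing "dcaccbbbd" and "cabcacadb" position by position:
  Position 0: 'd' vs 'c' => differ
  Position 1: 'c' vs 'a' => differ
  Position 2: 'a' vs 'b' => differ
  Position 3: 'c' vs 'c' => same
  Position 4: 'c' vs 'a' => differ
  Position 5: 'b' vs 'c' => differ
  Position 6: 'b' vs 'a' => differ
  Position 7: 'b' vs 'd' => differ
  Position 8: 'd' vs 'b' => differ
Total differences (Hamming distance): 8

8


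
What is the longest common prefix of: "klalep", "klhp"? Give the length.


Words: klalep, klhp
  Position 0: all 'k' => match
  Position 1: all 'l' => match
  Position 2: ('a', 'h') => mismatch, stop
LCP = "kl" (length 2)

2


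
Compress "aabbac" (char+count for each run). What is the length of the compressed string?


Input: aabbac
Runs:
  'a' x 2 => "a2"
  'b' x 2 => "b2"
  'a' x 1 => "a1"
  'c' x 1 => "c1"
Compressed: "a2b2a1c1"
Compressed length: 8

8


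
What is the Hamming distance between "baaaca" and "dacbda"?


Comparing "baaaca" and "dacbda" position by position:
  Position 0: 'b' vs 'd' => differ
  Position 1: 'a' vs 'a' => same
  Position 2: 'a' vs 'c' => differ
  Position 3: 'a' vs 'b' => differ
  Position 4: 'c' vs 'd' => differ
  Position 5: 'a' vs 'a' => same
Total differences (Hamming distance): 4

4


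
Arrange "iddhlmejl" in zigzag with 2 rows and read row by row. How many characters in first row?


Zigzag "iddhlmejl" into 2 rows:
Placing characters:
  'i' => row 0
  'd' => row 1
  'd' => row 0
  'h' => row 1
  'l' => row 0
  'm' => row 1
  'e' => row 0
  'j' => row 1
  'l' => row 0
Rows:
  Row 0: "idlel"
  Row 1: "dhmj"
First row length: 5

5


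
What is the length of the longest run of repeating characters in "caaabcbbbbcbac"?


Input: "caaabcbbbbcbac"
Scanning for longest run:
  Position 1 ('a'): new char, reset run to 1
  Position 2 ('a'): continues run of 'a', length=2
  Position 3 ('a'): continues run of 'a', length=3
  Position 4 ('b'): new char, reset run to 1
  Position 5 ('c'): new char, reset run to 1
  Position 6 ('b'): new char, reset run to 1
  Position 7 ('b'): continues run of 'b', length=2
  Position 8 ('b'): continues run of 'b', length=3
  Position 9 ('b'): continues run of 'b', length=4
  Position 10 ('c'): new char, reset run to 1
  Position 11 ('b'): new char, reset run to 1
  Position 12 ('a'): new char, reset run to 1
  Position 13 ('c'): new char, reset run to 1
Longest run: 'b' with length 4

4


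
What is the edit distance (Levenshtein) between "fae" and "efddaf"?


Computing edit distance: "fae" -> "efddaf"
DP table:
           e    f    d    d    a    f
      0    1    2    3    4    5    6
  f   1    1    1    2    3    4    5
  a   2    2    2    2    3    3    4
  e   3    2    3    3    3    4    4
Edit distance = dp[3][6] = 4

4


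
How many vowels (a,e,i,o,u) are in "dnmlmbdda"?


Input: dnmlmbdda
Checking each character:
  'd' at position 0: consonant
  'n' at position 1: consonant
  'm' at position 2: consonant
  'l' at position 3: consonant
  'm' at position 4: consonant
  'b' at position 5: consonant
  'd' at position 6: consonant
  'd' at position 7: consonant
  'a' at position 8: vowel (running total: 1)
Total vowels: 1

1


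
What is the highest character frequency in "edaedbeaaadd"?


Input: edaedbeaaadd
Character counts:
  'a': 4
  'b': 1
  'd': 4
  'e': 3
Maximum frequency: 4

4


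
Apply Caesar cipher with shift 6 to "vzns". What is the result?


Caesar cipher: shift "vzns" by 6
  'v' (pos 21) + 6 = pos 1 = 'b'
  'z' (pos 25) + 6 = pos 5 = 'f'
  'n' (pos 13) + 6 = pos 19 = 't'
  's' (pos 18) + 6 = pos 24 = 'y'
Result: bfty

bfty


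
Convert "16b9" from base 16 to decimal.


Input: "16b9" in base 16
Positional expansion:
  Digit '1' (value 1) x 16^3 = 4096
  Digit '6' (value 6) x 16^2 = 1536
  Digit 'b' (value 11) x 16^1 = 176
  Digit '9' (value 9) x 16^0 = 9
Sum = 5817

5817


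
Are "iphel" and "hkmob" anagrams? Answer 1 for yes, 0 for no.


Strings: "iphel", "hkmob"
Sorted first:  ehilp
Sorted second: bhkmo
Differ at position 0: 'e' vs 'b' => not anagrams

0


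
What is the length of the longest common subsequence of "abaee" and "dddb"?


LCS of "abaee" and "dddb"
DP table:
           d    d    d    b
      0    0    0    0    0
  a   0    0    0    0    0
  b   0    0    0    0    1
  a   0    0    0    0    1
  e   0    0    0    0    1
  e   0    0    0    0    1
LCS length = dp[5][4] = 1

1


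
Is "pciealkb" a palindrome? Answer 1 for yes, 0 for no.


Input: pciealkb
Reversed: bklaeicp
  Compare pos 0 ('p') with pos 7 ('b'): MISMATCH
  Compare pos 1 ('c') with pos 6 ('k'): MISMATCH
  Compare pos 2 ('i') with pos 5 ('l'): MISMATCH
  Compare pos 3 ('e') with pos 4 ('a'): MISMATCH
Result: not a palindrome

0


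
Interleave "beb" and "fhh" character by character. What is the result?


Interleaving "beb" and "fhh":
  Position 0: 'b' from first, 'f' from second => "bf"
  Position 1: 'e' from first, 'h' from second => "eh"
  Position 2: 'b' from first, 'h' from second => "bh"
Result: bfehbh

bfehbh


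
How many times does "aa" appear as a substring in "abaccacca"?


Searching for "aa" in "abaccacca"
Scanning each position:
  Position 0: "ab" => no
  Position 1: "ba" => no
  Position 2: "ac" => no
  Position 3: "cc" => no
  Position 4: "ca" => no
  Position 5: "ac" => no
  Position 6: "cc" => no
  Position 7: "ca" => no
Total occurrences: 0

0


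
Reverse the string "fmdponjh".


Input: fmdponjh
Reading characters right to left:
  Position 7: 'h'
  Position 6: 'j'
  Position 5: 'n'
  Position 4: 'o'
  Position 3: 'p'
  Position 2: 'd'
  Position 1: 'm'
  Position 0: 'f'
Reversed: hjnopdmf

hjnopdmf


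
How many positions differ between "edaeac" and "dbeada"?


Comparing "edaeac" and "dbeada" position by position:
  Position 0: 'e' vs 'd' => DIFFER
  Position 1: 'd' vs 'b' => DIFFER
  Position 2: 'a' vs 'e' => DIFFER
  Position 3: 'e' vs 'a' => DIFFER
  Position 4: 'a' vs 'd' => DIFFER
  Position 5: 'c' vs 'a' => DIFFER
Positions that differ: 6

6


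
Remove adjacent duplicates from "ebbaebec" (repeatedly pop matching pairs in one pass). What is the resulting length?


Input: ebbaebec
Stack-based adjacent duplicate removal:
  Read 'e': push. Stack: e
  Read 'b': push. Stack: eb
  Read 'b': matches stack top 'b' => pop. Stack: e
  Read 'a': push. Stack: ea
  Read 'e': push. Stack: eae
  Read 'b': push. Stack: eaeb
  Read 'e': push. Stack: eaebe
  Read 'c': push. Stack: eaebec
Final stack: "eaebec" (length 6)

6


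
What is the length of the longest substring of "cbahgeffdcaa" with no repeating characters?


Input: "cbahgeffdcaa"
Sliding window (track last position of each char):
  Position 0 ('c'): window [0,0] length 1 -- new best
  Position 1 ('b'): window [0,1] length 2 -- new best
  Position 2 ('a'): window [0,2] length 3 -- new best
  Position 3 ('h'): window [0,3] length 4 -- new best
  Position 4 ('g'): window [0,4] length 5 -- new best
  Position 5 ('e'): window [0,5] length 6 -- new best
  Position 6 ('f'): window [0,6] length 7 -- new best
  Position 7 ('f'): repeat (last at 6), move window start to 7
  Position 7 ('f'): window [7,7] length 1
  Position 8 ('d'): window [7,8] length 2
  Position 9 ('c'): window [7,9] length 3
  Position 10 ('a'): window [7,10] length 4
  Position 11 ('a'): repeat (last at 10), move window start to 11
  Position 11 ('a'): window [11,11] length 1
Longest substring with no repeats: "cbahgef" with length 7

7


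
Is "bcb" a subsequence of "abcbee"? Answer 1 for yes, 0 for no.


Check if "bcb" is a subsequence of "abcbee"
Greedy scan:
  Position 0 ('a'): no match needed
  Position 1 ('b'): matches sub[0] = 'b'
  Position 2 ('c'): matches sub[1] = 'c'
  Position 3 ('b'): matches sub[2] = 'b'
  Position 4 ('e'): no match needed
  Position 5 ('e'): no match needed
All 3 characters matched => is a subsequence

1


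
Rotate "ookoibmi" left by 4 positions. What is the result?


Input: "ookoibmi", rotate left by 4
First 4 characters: "ooko"
Remaining characters: "ibmi"
Concatenate remaining + first: "ibmi" + "ooko" = "ibmiooko"

ibmiooko


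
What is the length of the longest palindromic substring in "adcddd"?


Input: "adcddd"
Checking substrings for palindromes:
  [1:4] "dcd" (len 3) => palindrome
  [3:6] "ddd" (len 3) => palindrome
  [3:5] "dd" (len 2) => palindrome
  [4:6] "dd" (len 2) => palindrome
Longest palindromic substring: "dcd" with length 3

3


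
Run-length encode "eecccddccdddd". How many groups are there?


Input: eecccddccdddd
Scanning for consecutive runs:
  Group 1: 'e' x 2 (positions 0-1)
  Group 2: 'c' x 3 (positions 2-4)
  Group 3: 'd' x 2 (positions 5-6)
  Group 4: 'c' x 2 (positions 7-8)
  Group 5: 'd' x 4 (positions 9-12)
Total groups: 5

5


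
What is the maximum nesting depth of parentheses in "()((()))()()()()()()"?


Input: "()((()))()()()()()()"
Tracking depth:
  Position 0 '(': depth becomes 1
  Position 1 ')': depth becomes 0
  Position 2 '(': depth becomes 1
  Position 3 '(': depth becomes 2
  Position 4 '(': depth becomes 3
  Position 5 ')': depth becomes 2
  Position 6 ')': depth becomes 1
  Position 7 ')': depth becomes 0
  Position 8 '(': depth becomes 1
  Position 9 ')': depth becomes 0
  Position 10 '(': depth becomes 1
  Position 11 ')': depth becomes 0
  Position 12 '(': depth becomes 1
  Position 13 ')': depth becomes 0
  Position 14 '(': depth becomes 1
  Position 15 ')': depth becomes 0
  Position 16 '(': depth becomes 1
  Position 17 ')': depth becomes 0
  Position 18 '(': depth becomes 1
  Position 19 ')': depth becomes 0
Maximum depth reached: 3

3


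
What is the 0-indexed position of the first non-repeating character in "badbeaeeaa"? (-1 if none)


Input: badbeaeeaa
Character frequencies:
  'a': 4
  'b': 2
  'd': 1
  'e': 3
Scanning left to right for freq == 1:
  Position 0 ('b'): freq=2, skip
  Position 1 ('a'): freq=4, skip
  Position 2 ('d'): unique! => answer = 2

2


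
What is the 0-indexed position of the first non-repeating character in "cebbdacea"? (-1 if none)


Input: cebbdacea
Character frequencies:
  'a': 2
  'b': 2
  'c': 2
  'd': 1
  'e': 2
Scanning left to right for freq == 1:
  Position 0 ('c'): freq=2, skip
  Position 1 ('e'): freq=2, skip
  Position 2 ('b'): freq=2, skip
  Position 3 ('b'): freq=2, skip
  Position 4 ('d'): unique! => answer = 4

4


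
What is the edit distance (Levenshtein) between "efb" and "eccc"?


Computing edit distance: "efb" -> "eccc"
DP table:
           e    c    c    c
      0    1    2    3    4
  e   1    0    1    2    3
  f   2    1    1    2    3
  b   3    2    2    2    3
Edit distance = dp[3][4] = 3

3


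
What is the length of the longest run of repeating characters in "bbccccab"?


Input: "bbccccab"
Scanning for longest run:
  Position 1 ('b'): continues run of 'b', length=2
  Position 2 ('c'): new char, reset run to 1
  Position 3 ('c'): continues run of 'c', length=2
  Position 4 ('c'): continues run of 'c', length=3
  Position 5 ('c'): continues run of 'c', length=4
  Position 6 ('a'): new char, reset run to 1
  Position 7 ('b'): new char, reset run to 1
Longest run: 'c' with length 4

4


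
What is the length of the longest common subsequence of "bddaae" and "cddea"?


LCS of "bddaae" and "cddea"
DP table:
           c    d    d    e    a
      0    0    0    0    0    0
  b   0    0    0    0    0    0
  d   0    0    1    1    1    1
  d   0    0    1    2    2    2
  a   0    0    1    2    2    3
  a   0    0    1    2    2    3
  e   0    0    1    2    3    3
LCS length = dp[6][5] = 3

3


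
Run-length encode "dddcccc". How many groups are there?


Input: dddcccc
Scanning for consecutive runs:
  Group 1: 'd' x 3 (positions 0-2)
  Group 2: 'c' x 4 (positions 3-6)
Total groups: 2

2


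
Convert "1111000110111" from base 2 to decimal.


Input: "1111000110111" in base 2
Positional expansion:
  Digit '1' (value 1) x 2^12 = 4096
  Digit '1' (value 1) x 2^11 = 2048
  Digit '1' (value 1) x 2^10 = 1024
  Digit '1' (value 1) x 2^9 = 512
  Digit '0' (value 0) x 2^8 = 0
  Digit '0' (value 0) x 2^7 = 0
  Digit '0' (value 0) x 2^6 = 0
  Digit '1' (value 1) x 2^5 = 32
  Digit '1' (value 1) x 2^4 = 16
  Digit '0' (value 0) x 2^3 = 0
  Digit '1' (value 1) x 2^2 = 4
  Digit '1' (value 1) x 2^1 = 2
  Digit '1' (value 1) x 2^0 = 1
Sum = 7735

7735


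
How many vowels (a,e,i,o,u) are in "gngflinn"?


Input: gngflinn
Checking each character:
  'g' at position 0: consonant
  'n' at position 1: consonant
  'g' at position 2: consonant
  'f' at position 3: consonant
  'l' at position 4: consonant
  'i' at position 5: vowel (running total: 1)
  'n' at position 6: consonant
  'n' at position 7: consonant
Total vowels: 1

1


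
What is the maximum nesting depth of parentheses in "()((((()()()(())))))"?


Input: "()((((()()()(())))))"
Tracking depth:
  Position 0 '(': depth becomes 1
  Position 1 ')': depth becomes 0
  Position 2 '(': depth becomes 1
  Position 3 '(': depth becomes 2
  Position 4 '(': depth becomes 3
  Position 5 '(': depth becomes 4
  Position 6 '(': depth becomes 5
  Position 7 ')': depth becomes 4
  Position 8 '(': depth becomes 5
  Position 9 ')': depth becomes 4
  Position 10 '(': depth becomes 5
  Position 11 ')': depth becomes 4
  Position 12 '(': depth becomes 5
  Position 13 '(': depth becomes 6
  Position 14 ')': depth becomes 5
  Position 15 ')': depth becomes 4
  Position 16 ')': depth becomes 3
  Position 17 ')': depth becomes 2
  Position 18 ')': depth becomes 1
  Position 19 ')': depth becomes 0
Maximum depth reached: 6

6


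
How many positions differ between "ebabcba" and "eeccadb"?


Comparing "ebabcba" and "eeccadb" position by position:
  Position 0: 'e' vs 'e' => same
  Position 1: 'b' vs 'e' => DIFFER
  Position 2: 'a' vs 'c' => DIFFER
  Position 3: 'b' vs 'c' => DIFFER
  Position 4: 'c' vs 'a' => DIFFER
  Position 5: 'b' vs 'd' => DIFFER
  Position 6: 'a' vs 'b' => DIFFER
Positions that differ: 6

6


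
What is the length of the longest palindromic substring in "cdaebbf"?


Input: "cdaebbf"
Checking substrings for palindromes:
  [4:6] "bb" (len 2) => palindrome
Longest palindromic substring: "bb" with length 2

2


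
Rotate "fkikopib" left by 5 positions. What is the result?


Input: "fkikopib", rotate left by 5
First 5 characters: "fkiko"
Remaining characters: "pib"
Concatenate remaining + first: "pib" + "fkiko" = "pibfkiko"

pibfkiko


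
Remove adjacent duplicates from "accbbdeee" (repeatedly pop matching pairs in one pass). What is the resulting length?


Input: accbbdeee
Stack-based adjacent duplicate removal:
  Read 'a': push. Stack: a
  Read 'c': push. Stack: ac
  Read 'c': matches stack top 'c' => pop. Stack: a
  Read 'b': push. Stack: ab
  Read 'b': matches stack top 'b' => pop. Stack: a
  Read 'd': push. Stack: ad
  Read 'e': push. Stack: ade
  Read 'e': matches stack top 'e' => pop. Stack: ad
  Read 'e': push. Stack: ade
Final stack: "ade" (length 3)

3


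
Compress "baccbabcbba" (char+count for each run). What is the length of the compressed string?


Input: baccbabcbba
Runs:
  'b' x 1 => "b1"
  'a' x 1 => "a1"
  'c' x 2 => "c2"
  'b' x 1 => "b1"
  'a' x 1 => "a1"
  'b' x 1 => "b1"
  'c' x 1 => "c1"
  'b' x 2 => "b2"
  'a' x 1 => "a1"
Compressed: "b1a1c2b1a1b1c1b2a1"
Compressed length: 18

18


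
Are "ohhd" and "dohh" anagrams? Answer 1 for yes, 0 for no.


Strings: "ohhd", "dohh"
Sorted first:  dhho
Sorted second: dhho
Sorted forms match => anagrams

1


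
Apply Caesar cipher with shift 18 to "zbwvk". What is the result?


Caesar cipher: shift "zbwvk" by 18
  'z' (pos 25) + 18 = pos 17 = 'r'
  'b' (pos 1) + 18 = pos 19 = 't'
  'w' (pos 22) + 18 = pos 14 = 'o'
  'v' (pos 21) + 18 = pos 13 = 'n'
  'k' (pos 10) + 18 = pos 2 = 'c'
Result: rtonc

rtonc


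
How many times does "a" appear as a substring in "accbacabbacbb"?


Searching for "a" in "accbacabbacbb"
Scanning each position:
  Position 0: "a" => MATCH
  Position 1: "c" => no
  Position 2: "c" => no
  Position 3: "b" => no
  Position 4: "a" => MATCH
  Position 5: "c" => no
  Position 6: "a" => MATCH
  Position 7: "b" => no
  Position 8: "b" => no
  Position 9: "a" => MATCH
  Position 10: "c" => no
  Position 11: "b" => no
  Position 12: "b" => no
Total occurrences: 4

4


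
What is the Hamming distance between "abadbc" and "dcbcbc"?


Comparing "abadbc" and "dcbcbc" position by position:
  Position 0: 'a' vs 'd' => differ
  Position 1: 'b' vs 'c' => differ
  Position 2: 'a' vs 'b' => differ
  Position 3: 'd' vs 'c' => differ
  Position 4: 'b' vs 'b' => same
  Position 5: 'c' vs 'c' => same
Total differences (Hamming distance): 4

4


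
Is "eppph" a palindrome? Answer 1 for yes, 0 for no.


Input: eppph
Reversed: hpppe
  Compare pos 0 ('e') with pos 4 ('h'): MISMATCH
  Compare pos 1 ('p') with pos 3 ('p'): match
Result: not a palindrome

0


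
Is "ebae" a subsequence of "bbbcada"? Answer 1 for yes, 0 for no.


Check if "ebae" is a subsequence of "bbbcada"
Greedy scan:
  Position 0 ('b'): no match needed
  Position 1 ('b'): no match needed
  Position 2 ('b'): no match needed
  Position 3 ('c'): no match needed
  Position 4 ('a'): no match needed
  Position 5 ('d'): no match needed
  Position 6 ('a'): no match needed
Only matched 0/4 characters => not a subsequence

0


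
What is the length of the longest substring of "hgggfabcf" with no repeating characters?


Input: "hgggfabcf"
Sliding window (track last position of each char):
  Position 0 ('h'): window [0,0] length 1 -- new best
  Position 1 ('g'): window [0,1] length 2 -- new best
  Position 2 ('g'): repeat (last at 1), move window start to 2
  Position 2 ('g'): window [2,2] length 1
  Position 3 ('g'): repeat (last at 2), move window start to 3
  Position 3 ('g'): window [3,3] length 1
  Position 4 ('f'): window [3,4] length 2
  Position 5 ('a'): window [3,5] length 3 -- new best
  Position 6 ('b'): window [3,6] length 4 -- new best
  Position 7 ('c'): window [3,7] length 5 -- new best
  Position 8 ('f'): repeat (last at 4), move window start to 5
  Position 8 ('f'): window [5,8] length 4
Longest substring with no repeats: "gfabc" with length 5

5


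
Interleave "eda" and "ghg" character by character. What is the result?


Interleaving "eda" and "ghg":
  Position 0: 'e' from first, 'g' from second => "eg"
  Position 1: 'd' from first, 'h' from second => "dh"
  Position 2: 'a' from first, 'g' from second => "ag"
Result: egdhag

egdhag


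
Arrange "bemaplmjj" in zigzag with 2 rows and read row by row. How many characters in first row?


Zigzag "bemaplmjj" into 2 rows:
Placing characters:
  'b' => row 0
  'e' => row 1
  'm' => row 0
  'a' => row 1
  'p' => row 0
  'l' => row 1
  'm' => row 0
  'j' => row 1
  'j' => row 0
Rows:
  Row 0: "bmpmj"
  Row 1: "ealj"
First row length: 5

5


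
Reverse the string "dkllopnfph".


Input: dkllopnfph
Reading characters right to left:
  Position 9: 'h'
  Position 8: 'p'
  Position 7: 'f'
  Position 6: 'n'
  Position 5: 'p'
  Position 4: 'o'
  Position 3: 'l'
  Position 2: 'l'
  Position 1: 'k'
  Position 0: 'd'
Reversed: hpfnpollkd

hpfnpollkd


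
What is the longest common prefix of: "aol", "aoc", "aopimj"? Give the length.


Words: aol, aoc, aopimj
  Position 0: all 'a' => match
  Position 1: all 'o' => match
  Position 2: ('l', 'c', 'p') => mismatch, stop
LCP = "ao" (length 2)

2


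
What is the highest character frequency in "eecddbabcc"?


Input: eecddbabcc
Character counts:
  'a': 1
  'b': 2
  'c': 3
  'd': 2
  'e': 2
Maximum frequency: 3

3


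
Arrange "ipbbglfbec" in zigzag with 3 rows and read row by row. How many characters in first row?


Zigzag "ipbbglfbec" into 3 rows:
Placing characters:
  'i' => row 0
  'p' => row 1
  'b' => row 2
  'b' => row 1
  'g' => row 0
  'l' => row 1
  'f' => row 2
  'b' => row 1
  'e' => row 0
  'c' => row 1
Rows:
  Row 0: "ige"
  Row 1: "pblbc"
  Row 2: "bf"
First row length: 3

3


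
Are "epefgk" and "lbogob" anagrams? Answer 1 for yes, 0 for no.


Strings: "epefgk", "lbogob"
Sorted first:  eefgkp
Sorted second: bbgloo
Differ at position 0: 'e' vs 'b' => not anagrams

0


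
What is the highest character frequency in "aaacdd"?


Input: aaacdd
Character counts:
  'a': 3
  'c': 1
  'd': 2
Maximum frequency: 3

3


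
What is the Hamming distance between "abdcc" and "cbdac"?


Comparing "abdcc" and "cbdac" position by position:
  Position 0: 'a' vs 'c' => differ
  Position 1: 'b' vs 'b' => same
  Position 2: 'd' vs 'd' => same
  Position 3: 'c' vs 'a' => differ
  Position 4: 'c' vs 'c' => same
Total differences (Hamming distance): 2

2


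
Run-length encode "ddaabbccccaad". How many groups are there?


Input: ddaabbccccaad
Scanning for consecutive runs:
  Group 1: 'd' x 2 (positions 0-1)
  Group 2: 'a' x 2 (positions 2-3)
  Group 3: 'b' x 2 (positions 4-5)
  Group 4: 'c' x 4 (positions 6-9)
  Group 5: 'a' x 2 (positions 10-11)
  Group 6: 'd' x 1 (positions 12-12)
Total groups: 6

6


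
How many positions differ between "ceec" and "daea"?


Comparing "ceec" and "daea" position by position:
  Position 0: 'c' vs 'd' => DIFFER
  Position 1: 'e' vs 'a' => DIFFER
  Position 2: 'e' vs 'e' => same
  Position 3: 'c' vs 'a' => DIFFER
Positions that differ: 3

3


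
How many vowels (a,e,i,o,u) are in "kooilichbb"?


Input: kooilichbb
Checking each character:
  'k' at position 0: consonant
  'o' at position 1: vowel (running total: 1)
  'o' at position 2: vowel (running total: 2)
  'i' at position 3: vowel (running total: 3)
  'l' at position 4: consonant
  'i' at position 5: vowel (running total: 4)
  'c' at position 6: consonant
  'h' at position 7: consonant
  'b' at position 8: consonant
  'b' at position 9: consonant
Total vowels: 4

4


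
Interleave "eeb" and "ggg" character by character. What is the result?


Interleaving "eeb" and "ggg":
  Position 0: 'e' from first, 'g' from second => "eg"
  Position 1: 'e' from first, 'g' from second => "eg"
  Position 2: 'b' from first, 'g' from second => "bg"
Result: egegbg

egegbg


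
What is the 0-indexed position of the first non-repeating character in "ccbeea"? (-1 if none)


Input: ccbeea
Character frequencies:
  'a': 1
  'b': 1
  'c': 2
  'e': 2
Scanning left to right for freq == 1:
  Position 0 ('c'): freq=2, skip
  Position 1 ('c'): freq=2, skip
  Position 2 ('b'): unique! => answer = 2

2


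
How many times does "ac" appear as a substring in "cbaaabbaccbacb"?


Searching for "ac" in "cbaaabbaccbacb"
Scanning each position:
  Position 0: "cb" => no
  Position 1: "ba" => no
  Position 2: "aa" => no
  Position 3: "aa" => no
  Position 4: "ab" => no
  Position 5: "bb" => no
  Position 6: "ba" => no
  Position 7: "ac" => MATCH
  Position 8: "cc" => no
  Position 9: "cb" => no
  Position 10: "ba" => no
  Position 11: "ac" => MATCH
  Position 12: "cb" => no
Total occurrences: 2

2


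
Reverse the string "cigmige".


Input: cigmige
Reading characters right to left:
  Position 6: 'e'
  Position 5: 'g'
  Position 4: 'i'
  Position 3: 'm'
  Position 2: 'g'
  Position 1: 'i'
  Position 0: 'c'
Reversed: egimgic

egimgic


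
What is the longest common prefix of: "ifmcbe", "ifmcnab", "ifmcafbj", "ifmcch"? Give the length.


Words: ifmcbe, ifmcnab, ifmcafbj, ifmcch
  Position 0: all 'i' => match
  Position 1: all 'f' => match
  Position 2: all 'm' => match
  Position 3: all 'c' => match
  Position 4: ('b', 'n', 'a', 'c') => mismatch, stop
LCP = "ifmc" (length 4)

4


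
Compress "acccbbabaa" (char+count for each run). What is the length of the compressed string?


Input: acccbbabaa
Runs:
  'a' x 1 => "a1"
  'c' x 3 => "c3"
  'b' x 2 => "b2"
  'a' x 1 => "a1"
  'b' x 1 => "b1"
  'a' x 2 => "a2"
Compressed: "a1c3b2a1b1a2"
Compressed length: 12

12


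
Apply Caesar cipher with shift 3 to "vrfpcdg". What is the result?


Caesar cipher: shift "vrfpcdg" by 3
  'v' (pos 21) + 3 = pos 24 = 'y'
  'r' (pos 17) + 3 = pos 20 = 'u'
  'f' (pos 5) + 3 = pos 8 = 'i'
  'p' (pos 15) + 3 = pos 18 = 's'
  'c' (pos 2) + 3 = pos 5 = 'f'
  'd' (pos 3) + 3 = pos 6 = 'g'
  'g' (pos 6) + 3 = pos 9 = 'j'
Result: yuisfgj

yuisfgj


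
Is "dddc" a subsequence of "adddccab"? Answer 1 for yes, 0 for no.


Check if "dddc" is a subsequence of "adddccab"
Greedy scan:
  Position 0 ('a'): no match needed
  Position 1 ('d'): matches sub[0] = 'd'
  Position 2 ('d'): matches sub[1] = 'd'
  Position 3 ('d'): matches sub[2] = 'd'
  Position 4 ('c'): matches sub[3] = 'c'
  Position 5 ('c'): no match needed
  Position 6 ('a'): no match needed
  Position 7 ('b'): no match needed
All 4 characters matched => is a subsequence

1


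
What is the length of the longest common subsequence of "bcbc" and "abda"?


LCS of "bcbc" and "abda"
DP table:
           a    b    d    a
      0    0    0    0    0
  b   0    0    1    1    1
  c   0    0    1    1    1
  b   0    0    1    1    1
  c   0    0    1    1    1
LCS length = dp[4][4] = 1

1


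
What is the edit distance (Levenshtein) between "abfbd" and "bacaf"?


Computing edit distance: "abfbd" -> "bacaf"
DP table:
           b    a    c    a    f
      0    1    2    3    4    5
  a   1    1    1    2    3    4
  b   2    1    2    2    3    4
  f   3    2    2    3    3    3
  b   4    3    3    3    4    4
  d   5    4    4    4    4    5
Edit distance = dp[5][5] = 5

5


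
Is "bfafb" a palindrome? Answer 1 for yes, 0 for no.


Input: bfafb
Reversed: bfafb
  Compare pos 0 ('b') with pos 4 ('b'): match
  Compare pos 1 ('f') with pos 3 ('f'): match
Result: palindrome

1


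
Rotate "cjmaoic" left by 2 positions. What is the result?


Input: "cjmaoic", rotate left by 2
First 2 characters: "cj"
Remaining characters: "maoic"
Concatenate remaining + first: "maoic" + "cj" = "maoiccj"

maoiccj


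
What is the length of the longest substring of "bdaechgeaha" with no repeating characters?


Input: "bdaechgeaha"
Sliding window (track last position of each char):
  Position 0 ('b'): window [0,0] length 1 -- new best
  Position 1 ('d'): window [0,1] length 2 -- new best
  Position 2 ('a'): window [0,2] length 3 -- new best
  Position 3 ('e'): window [0,3] length 4 -- new best
  Position 4 ('c'): window [0,4] length 5 -- new best
  Position 5 ('h'): window [0,5] length 6 -- new best
  Position 6 ('g'): window [0,6] length 7 -- new best
  Position 7 ('e'): repeat (last at 3), move window start to 4
  Position 7 ('e'): window [4,7] length 4
  Position 8 ('a'): window [4,8] length 5
  Position 9 ('h'): repeat (last at 5), move window start to 6
  Position 9 ('h'): window [6,9] length 4
  Position 10 ('a'): repeat (last at 8), move window start to 9
  Position 10 ('a'): window [9,10] length 2
Longest substring with no repeats: "bdaechg" with length 7

7


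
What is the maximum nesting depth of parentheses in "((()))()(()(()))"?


Input: "((()))()(()(()))"
Tracking depth:
  Position 0 '(': depth becomes 1
  Position 1 '(': depth becomes 2
  Position 2 '(': depth becomes 3
  Position 3 ')': depth becomes 2
  Position 4 ')': depth becomes 1
  Position 5 ')': depth becomes 0
  Position 6 '(': depth becomes 1
  Position 7 ')': depth becomes 0
  Position 8 '(': depth becomes 1
  Position 9 '(': depth becomes 2
  Position 10 ')': depth becomes 1
  Position 11 '(': depth becomes 2
  Position 12 '(': depth becomes 3
  Position 13 ')': depth becomes 2
  Position 14 ')': depth becomes 1
  Position 15 ')': depth becomes 0
Maximum depth reached: 3

3


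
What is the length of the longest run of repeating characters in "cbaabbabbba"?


Input: "cbaabbabbba"
Scanning for longest run:
  Position 1 ('b'): new char, reset run to 1
  Position 2 ('a'): new char, reset run to 1
  Position 3 ('a'): continues run of 'a', length=2
  Position 4 ('b'): new char, reset run to 1
  Position 5 ('b'): continues run of 'b', length=2
  Position 6 ('a'): new char, reset run to 1
  Position 7 ('b'): new char, reset run to 1
  Position 8 ('b'): continues run of 'b', length=2
  Position 9 ('b'): continues run of 'b', length=3
  Position 10 ('a'): new char, reset run to 1
Longest run: 'b' with length 3

3


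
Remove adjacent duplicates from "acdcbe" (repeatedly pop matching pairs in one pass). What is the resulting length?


Input: acdcbe
Stack-based adjacent duplicate removal:
  Read 'a': push. Stack: a
  Read 'c': push. Stack: ac
  Read 'd': push. Stack: acd
  Read 'c': push. Stack: acdc
  Read 'b': push. Stack: acdcb
  Read 'e': push. Stack: acdcbe
Final stack: "acdcbe" (length 6)

6


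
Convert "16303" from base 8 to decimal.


Input: "16303" in base 8
Positional expansion:
  Digit '1' (value 1) x 8^4 = 4096
  Digit '6' (value 6) x 8^3 = 3072
  Digit '3' (value 3) x 8^2 = 192
  Digit '0' (value 0) x 8^1 = 0
  Digit '3' (value 3) x 8^0 = 3
Sum = 7363

7363


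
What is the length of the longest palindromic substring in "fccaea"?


Input: "fccaea"
Checking substrings for palindromes:
  [3:6] "aea" (len 3) => palindrome
  [1:3] "cc" (len 2) => palindrome
Longest palindromic substring: "aea" with length 3

3


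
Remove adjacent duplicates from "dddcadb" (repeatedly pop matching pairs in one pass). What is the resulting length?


Input: dddcadb
Stack-based adjacent duplicate removal:
  Read 'd': push. Stack: d
  Read 'd': matches stack top 'd' => pop. Stack: (empty)
  Read 'd': push. Stack: d
  Read 'c': push. Stack: dc
  Read 'a': push. Stack: dca
  Read 'd': push. Stack: dcad
  Read 'b': push. Stack: dcadb
Final stack: "dcadb" (length 5)

5


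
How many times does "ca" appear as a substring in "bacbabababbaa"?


Searching for "ca" in "bacbabababbaa"
Scanning each position:
  Position 0: "ba" => no
  Position 1: "ac" => no
  Position 2: "cb" => no
  Position 3: "ba" => no
  Position 4: "ab" => no
  Position 5: "ba" => no
  Position 6: "ab" => no
  Position 7: "ba" => no
  Position 8: "ab" => no
  Position 9: "bb" => no
  Position 10: "ba" => no
  Position 11: "aa" => no
Total occurrences: 0

0


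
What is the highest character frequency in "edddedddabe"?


Input: edddedddabe
Character counts:
  'a': 1
  'b': 1
  'd': 6
  'e': 3
Maximum frequency: 6

6


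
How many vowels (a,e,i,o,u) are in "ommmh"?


Input: ommmh
Checking each character:
  'o' at position 0: vowel (running total: 1)
  'm' at position 1: consonant
  'm' at position 2: consonant
  'm' at position 3: consonant
  'h' at position 4: consonant
Total vowels: 1

1


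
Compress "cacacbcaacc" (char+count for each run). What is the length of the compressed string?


Input: cacacbcaacc
Runs:
  'c' x 1 => "c1"
  'a' x 1 => "a1"
  'c' x 1 => "c1"
  'a' x 1 => "a1"
  'c' x 1 => "c1"
  'b' x 1 => "b1"
  'c' x 1 => "c1"
  'a' x 2 => "a2"
  'c' x 2 => "c2"
Compressed: "c1a1c1a1c1b1c1a2c2"
Compressed length: 18

18


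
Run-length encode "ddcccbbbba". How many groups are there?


Input: ddcccbbbba
Scanning for consecutive runs:
  Group 1: 'd' x 2 (positions 0-1)
  Group 2: 'c' x 3 (positions 2-4)
  Group 3: 'b' x 4 (positions 5-8)
  Group 4: 'a' x 1 (positions 9-9)
Total groups: 4

4


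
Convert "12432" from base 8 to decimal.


Input: "12432" in base 8
Positional expansion:
  Digit '1' (value 1) x 8^4 = 4096
  Digit '2' (value 2) x 8^3 = 1024
  Digit '4' (value 4) x 8^2 = 256
  Digit '3' (value 3) x 8^1 = 24
  Digit '2' (value 2) x 8^0 = 2
Sum = 5402

5402


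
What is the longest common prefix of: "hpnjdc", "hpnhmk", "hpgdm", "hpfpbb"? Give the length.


Words: hpnjdc, hpnhmk, hpgdm, hpfpbb
  Position 0: all 'h' => match
  Position 1: all 'p' => match
  Position 2: ('n', 'n', 'g', 'f') => mismatch, stop
LCP = "hp" (length 2)

2


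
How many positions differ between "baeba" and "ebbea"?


Comparing "baeba" and "ebbea" position by position:
  Position 0: 'b' vs 'e' => DIFFER
  Position 1: 'a' vs 'b' => DIFFER
  Position 2: 'e' vs 'b' => DIFFER
  Position 3: 'b' vs 'e' => DIFFER
  Position 4: 'a' vs 'a' => same
Positions that differ: 4

4


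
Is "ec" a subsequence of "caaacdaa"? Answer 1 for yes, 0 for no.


Check if "ec" is a subsequence of "caaacdaa"
Greedy scan:
  Position 0 ('c'): no match needed
  Position 1 ('a'): no match needed
  Position 2 ('a'): no match needed
  Position 3 ('a'): no match needed
  Position 4 ('c'): no match needed
  Position 5 ('d'): no match needed
  Position 6 ('a'): no match needed
  Position 7 ('a'): no match needed
Only matched 0/2 characters => not a subsequence

0


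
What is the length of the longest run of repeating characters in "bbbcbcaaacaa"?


Input: "bbbcbcaaacaa"
Scanning for longest run:
  Position 1 ('b'): continues run of 'b', length=2
  Position 2 ('b'): continues run of 'b', length=3
  Position 3 ('c'): new char, reset run to 1
  Position 4 ('b'): new char, reset run to 1
  Position 5 ('c'): new char, reset run to 1
  Position 6 ('a'): new char, reset run to 1
  Position 7 ('a'): continues run of 'a', length=2
  Position 8 ('a'): continues run of 'a', length=3
  Position 9 ('c'): new char, reset run to 1
  Position 10 ('a'): new char, reset run to 1
  Position 11 ('a'): continues run of 'a', length=2
Longest run: 'b' with length 3

3
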